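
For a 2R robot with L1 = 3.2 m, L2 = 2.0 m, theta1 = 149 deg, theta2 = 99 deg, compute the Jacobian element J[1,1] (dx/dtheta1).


J[1,1] = -L1*sin(t1) - L2*sin(t1+t2)
= -3.2*sin(149) - 2.0*sin(248)
= 0.2062


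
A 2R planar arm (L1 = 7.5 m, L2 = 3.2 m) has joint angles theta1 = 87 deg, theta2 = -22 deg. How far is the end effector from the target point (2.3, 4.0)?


End effector via forward kinematics:
x = L1*cos(t1) + L2*cos(t1+t2) = 1.7449
y = L1*sin(t1) + L2*sin(t1+t2) = 10.3899
Distance to target:
d = sqrt((2.3 - 1.7449)^2 + (4.0 - 10.3899)^2)
= sqrt(0.3081 + 40.8309)
= 6.414 m


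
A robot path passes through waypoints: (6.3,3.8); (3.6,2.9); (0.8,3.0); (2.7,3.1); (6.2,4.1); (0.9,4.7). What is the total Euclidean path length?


Segment lengths:
  seg1 = sqrt((-2.7)^2 + (-0.9)^2) = 2.846
  seg2 = sqrt((-2.8)^2 + (0.1)^2) = 2.8018
  seg3 = sqrt((1.9)^2 + (0.1)^2) = 1.9026
  seg4 = sqrt((3.5)^2 + (1.0)^2) = 3.6401
  seg5 = sqrt((-5.3)^2 + (0.6)^2) = 5.3339
Total = 16.5244


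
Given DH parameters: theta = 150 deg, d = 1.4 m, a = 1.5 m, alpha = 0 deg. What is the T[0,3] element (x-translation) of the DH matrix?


T[0,3] = a * cos(theta)
= 1.5 * cos(150 deg)
= 1.5 * -0.866
= -1.299


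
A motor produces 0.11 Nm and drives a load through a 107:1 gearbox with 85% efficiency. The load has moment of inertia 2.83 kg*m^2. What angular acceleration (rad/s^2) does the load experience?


tau_out = tau_motor * N * eta
= 0.11 * 107 * 0.85 = 10.0045 Nm
alpha = tau_out / I = 10.0045 / 2.83
= 3.5352 rad/s^2


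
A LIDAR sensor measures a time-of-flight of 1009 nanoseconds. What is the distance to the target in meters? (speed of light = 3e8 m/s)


tof = 1009 ns = 1.009e-06 s
dist = c * tof / 2
= 3e8 * 1.009e-06 / 2
= 151.35 m


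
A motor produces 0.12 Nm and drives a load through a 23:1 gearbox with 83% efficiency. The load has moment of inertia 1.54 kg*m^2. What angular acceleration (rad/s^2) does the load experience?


tau_out = tau_motor * N * eta
= 0.12 * 23 * 0.83 = 2.2908 Nm
alpha = tau_out / I = 2.2908 / 1.54
= 1.4875 rad/s^2


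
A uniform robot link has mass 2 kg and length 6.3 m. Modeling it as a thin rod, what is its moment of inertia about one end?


I = (1/3) * m * L^2
= (1/3) * 2 * 6.3^2
= 0.333333 * 2 * 39.69
= 26.46 kg*m^2


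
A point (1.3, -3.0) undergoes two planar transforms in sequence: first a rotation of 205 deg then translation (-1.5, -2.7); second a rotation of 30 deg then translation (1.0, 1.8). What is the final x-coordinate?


After transform 1:
x1 = cos(205)*1.3 - sin(205)*-3.0 + -1.5 = -3.9461
y1 = sin(205)*1.3 + cos(205)*-3.0 + -2.7 = -0.5305
After transform 2:
x2 = cos(30)*-3.9461 - sin(30)*-0.5305 + 1.0
= -2.1521


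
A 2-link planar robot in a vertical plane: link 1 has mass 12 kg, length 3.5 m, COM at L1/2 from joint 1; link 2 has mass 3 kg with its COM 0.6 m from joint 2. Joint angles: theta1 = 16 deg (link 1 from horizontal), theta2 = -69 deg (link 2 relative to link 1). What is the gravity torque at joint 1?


Horizontal distance from joint 1 to link-1 COM:
  x_c1 = (L1/2)*cos(t1) = 1.75 * 0.9613 = 1.6822 m
Horizontal distance from joint 1 to link-2 COM:
  x_c2 = L1*cos(t1) + Lc2*cos(t1+t2)
       = 3.5*0.9613 + 0.6*0.6018 = 3.7255 m
tau1 = m1*g*x_c1 + m2*g*x_c2
     = 12*9.81*1.6822 + 3*9.81*3.7255
     = 198.0295 + 109.6416
     = 307.6711 Nm


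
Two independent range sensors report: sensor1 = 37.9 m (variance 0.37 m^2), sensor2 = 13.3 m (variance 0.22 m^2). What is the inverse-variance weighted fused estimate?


w1 = (1/var1) / (1/var1 + 1/var2)
   = 2.7027 / (2.7027 + 4.5455) = 0.3729
w2 = 1 - w1 = 0.6271
fused = w1*s1 + w2*s2 = 14.1322 + 8.3407
= 22.4729 m


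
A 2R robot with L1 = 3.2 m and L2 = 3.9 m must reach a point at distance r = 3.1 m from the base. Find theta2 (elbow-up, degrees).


cos(theta2) = (r^2 - L1^2 - L2^2) / (2*L1*L2)
cos(theta2) = (9.61 - 10.24 - 15.21) / 24.96
cos(theta2) = -0.634615
theta2 = 129.3915 degrees


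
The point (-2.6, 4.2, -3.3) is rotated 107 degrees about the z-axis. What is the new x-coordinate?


Rotation about z-axis: x' = x*cos(theta) - y*sin(theta)
= -2.6 * -0.2924 - 4.2 * 0.9563
= -3.2563


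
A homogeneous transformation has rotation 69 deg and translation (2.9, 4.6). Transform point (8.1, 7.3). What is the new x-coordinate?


x' = cos(theta)*px - sin(theta)*py + tx
= 0.3584*8.1 - 0.9336*7.3 + 2.9
= -1.0124


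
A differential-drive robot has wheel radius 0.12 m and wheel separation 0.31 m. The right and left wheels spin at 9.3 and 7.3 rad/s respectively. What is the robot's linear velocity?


vR = r*wR = 0.12*9.3 = 1.116 m/s
vL = r*wL = 0.12*7.3 = 0.876 m/s
v = (vR+vL)/2 = 0.996 m/s
omega = (vR-vL)/L = 0.7742 rad/s
linear velocity = 0.996 m/s


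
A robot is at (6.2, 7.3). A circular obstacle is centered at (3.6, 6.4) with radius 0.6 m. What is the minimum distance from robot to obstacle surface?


center_dist = sqrt((6.2-3.6)^2 + (7.3-6.4)^2)
= sqrt(6.76 + 0.81)
= 2.7514
min_dist = center_dist - radius = 2.7514 - 0.6 = 2.1514 m


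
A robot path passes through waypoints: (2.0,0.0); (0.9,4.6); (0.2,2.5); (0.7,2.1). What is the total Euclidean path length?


Segment lengths:
  seg1 = sqrt((-1.1)^2 + (4.6)^2) = 4.7297
  seg2 = sqrt((-0.7)^2 + (-2.1)^2) = 2.2136
  seg3 = sqrt((0.5)^2 + (-0.4)^2) = 0.6403
Total = 7.5836


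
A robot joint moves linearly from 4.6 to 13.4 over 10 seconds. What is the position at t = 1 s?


s = t/T = 1/10 = 0.1
p(t) = p0 + (pf-p0)*s
= 4.6 + (13.4 - 4.6) * 0.1
= 5.48


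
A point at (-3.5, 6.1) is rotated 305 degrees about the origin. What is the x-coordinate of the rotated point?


x' = x*cos(theta) - y*sin(theta)
cos(305 deg) = 0.5736, sin(305 deg) = -0.8192
x' = -3.5 * 0.5736 - 6.1 * -0.8192
= -2.0075 - -4.9968
= 2.9893


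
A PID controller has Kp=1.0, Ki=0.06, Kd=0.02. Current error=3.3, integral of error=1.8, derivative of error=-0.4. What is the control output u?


u = Kp*e + Ki*int(e) + Kd*de/dt
= 1.0*3.3 + 0.06*1.8 + 0.02*(-0.4)
= 3.3 + 0.108 + -0.008
= 3.4


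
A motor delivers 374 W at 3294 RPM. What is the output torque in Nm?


omega = 3294 * 2*pi/60 = 344.9469 rad/s
tau = P / omega = 374 / 344.9469
= 1.0842 Nm


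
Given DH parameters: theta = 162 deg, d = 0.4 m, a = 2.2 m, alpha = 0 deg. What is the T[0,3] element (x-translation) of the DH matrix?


T[0,3] = a * cos(theta)
= 2.2 * cos(162 deg)
= 2.2 * -0.9511
= -2.0923


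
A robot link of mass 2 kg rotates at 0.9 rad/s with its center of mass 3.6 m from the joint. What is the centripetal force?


F = m * omega^2 * r
= 2 * 0.9^2 * 3.6
= 2 * 0.81 * 3.6
= 5.832 N


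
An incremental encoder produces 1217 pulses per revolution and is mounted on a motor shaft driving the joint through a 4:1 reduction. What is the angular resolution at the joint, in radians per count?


counts per rev = 1217
effective counts at joint = 1217 * 4 = 4868
resolution = 2*pi / 4868
= 0.0013 rad/count


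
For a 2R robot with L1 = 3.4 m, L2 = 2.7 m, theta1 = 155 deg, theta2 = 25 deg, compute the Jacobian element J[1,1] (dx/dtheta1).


J[1,1] = -L1*sin(t1) - L2*sin(t1+t2)
= -3.4*sin(155) - 2.7*sin(180)
= -1.4369


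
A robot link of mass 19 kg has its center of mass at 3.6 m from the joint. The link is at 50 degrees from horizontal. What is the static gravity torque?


tau = m*g*L*cos(angle)
= 19 * 9.81 * 3.6 * cos(50 deg)
= 19 * 9.81 * 3.6 * 0.6428
= 431.3131 Nm


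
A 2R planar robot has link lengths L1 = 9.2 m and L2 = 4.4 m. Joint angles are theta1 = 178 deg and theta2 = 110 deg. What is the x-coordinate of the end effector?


Convert angles to radians: theta1 = 3.1067, theta2 = 1.9199
x = L1*cos(theta1) + L2*cos(theta1+theta2)
x = -9.1944 + 1.3597
x = -7.8347


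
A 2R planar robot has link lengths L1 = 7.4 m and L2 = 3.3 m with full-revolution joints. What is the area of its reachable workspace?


r_max = L1 + L2 = 10.7 m
r_min = |L1 - L2| = 4.1 m
Area = pi*(r_max^2 - r_min^2)
= pi*(114.49 - 16.81)
= pi * 97.68
= 306.8708 m^2


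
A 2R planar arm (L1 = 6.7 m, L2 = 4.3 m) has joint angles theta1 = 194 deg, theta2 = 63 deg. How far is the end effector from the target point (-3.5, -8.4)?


End effector via forward kinematics:
x = L1*cos(t1) + L2*cos(t1+t2) = -7.4683
y = L1*sin(t1) + L2*sin(t1+t2) = -5.8107
Distance to target:
d = sqrt((-3.5 - -7.4683)^2 + (-8.4 - -5.8107)^2)
= sqrt(15.7472 + 6.7046)
= 4.7383 m


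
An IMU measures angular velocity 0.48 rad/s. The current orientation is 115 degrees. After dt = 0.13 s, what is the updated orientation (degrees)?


delta_theta = w * dt = 0.48 * 0.13 = 0.0624 rad
= 3.5753 deg
theta_new = 115 + 3.5753 = 118.5753 deg


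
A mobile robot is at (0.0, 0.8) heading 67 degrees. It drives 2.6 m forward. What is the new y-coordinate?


y_new = y0 + d*sin(theta)
= 0.8 + 2.6*sin(67)
= 0.8 + 2.3933
= 3.1933


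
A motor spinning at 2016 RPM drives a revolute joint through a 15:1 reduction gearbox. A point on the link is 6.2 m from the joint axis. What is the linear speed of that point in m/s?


omega_motor = 2016 * 2*pi/60 = 211.115 rad/s
omega_joint = omega_motor / 15 = 14.0743 rad/s
v = omega_joint * r = 14.0743 * 6.2
= 87.2609 m/s


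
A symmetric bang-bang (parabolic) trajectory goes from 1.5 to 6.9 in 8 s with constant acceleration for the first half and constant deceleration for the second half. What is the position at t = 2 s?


Symmetric rest-to-rest: each phase covers (pf-p0)/2 in time T/2. 0.5*a*(T/2)^2 = (pf-p0)/2 => a = 4*(pf-p0)/T^2
a = 4*(6.9-1.5)/8^2 = 0.3375
t = 2 is in the acceleration phase (t <= T/2).
p = p0 + 0.5*a*t^2 = 1.5 + 0.5*0.3375*2^2
= 2.175


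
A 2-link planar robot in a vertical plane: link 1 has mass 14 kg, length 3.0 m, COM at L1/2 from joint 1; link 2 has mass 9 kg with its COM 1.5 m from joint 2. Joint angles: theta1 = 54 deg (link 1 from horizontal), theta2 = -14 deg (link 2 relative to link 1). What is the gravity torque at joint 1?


Horizontal distance from joint 1 to link-1 COM:
  x_c1 = (L1/2)*cos(t1) = 1.5 * 0.5878 = 0.8817 m
Horizontal distance from joint 1 to link-2 COM:
  x_c2 = L1*cos(t1) + Lc2*cos(t1+t2)
       = 3.0*0.5878 + 1.5*0.766 = 2.9124 m
tau1 = m1*g*x_c1 + m2*g*x_c2
     = 14*9.81*0.8817 + 9*9.81*2.9124
     = 121.0896 + 257.1378
     = 378.2274 Nm


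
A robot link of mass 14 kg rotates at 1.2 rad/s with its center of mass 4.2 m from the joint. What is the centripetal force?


F = m * omega^2 * r
= 14 * 1.2^2 * 4.2
= 14 * 1.44 * 4.2
= 84.672 N


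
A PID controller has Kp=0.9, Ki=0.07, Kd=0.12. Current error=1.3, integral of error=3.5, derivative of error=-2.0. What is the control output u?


u = Kp*e + Ki*int(e) + Kd*de/dt
= 0.9*1.3 + 0.07*3.5 + 0.12*(-2.0)
= 1.17 + 0.245 + -0.24
= 1.175


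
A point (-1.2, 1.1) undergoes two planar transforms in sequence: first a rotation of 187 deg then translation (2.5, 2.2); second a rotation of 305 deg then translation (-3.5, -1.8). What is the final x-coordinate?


After transform 1:
x1 = cos(187)*-1.2 - sin(187)*1.1 + 2.5 = 3.8251
y1 = sin(187)*-1.2 + cos(187)*1.1 + 2.2 = 1.2544
After transform 2:
x2 = cos(305)*3.8251 - sin(305)*1.2544 + -3.5
= -0.2784


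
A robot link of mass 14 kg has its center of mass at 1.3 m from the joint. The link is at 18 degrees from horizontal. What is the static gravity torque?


tau = m*g*L*cos(angle)
= 14 * 9.81 * 1.3 * cos(18 deg)
= 14 * 9.81 * 1.3 * 0.9511
= 169.8035 Nm


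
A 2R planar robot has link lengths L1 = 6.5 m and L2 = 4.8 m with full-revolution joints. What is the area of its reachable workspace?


r_max = L1 + L2 = 11.3 m
r_min = |L1 - L2| = 1.7 m
Area = pi*(r_max^2 - r_min^2)
= pi*(127.69 - 2.89)
= pi * 124.8
= 392.0708 m^2


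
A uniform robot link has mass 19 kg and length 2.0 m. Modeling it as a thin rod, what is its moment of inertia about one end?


I = (1/3) * m * L^2
= (1/3) * 19 * 2.0^2
= 0.333333 * 19 * 4.0
= 25.3333 kg*m^2


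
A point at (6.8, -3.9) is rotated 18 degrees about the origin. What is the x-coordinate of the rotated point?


x' = x*cos(theta) - y*sin(theta)
cos(18 deg) = 0.9511, sin(18 deg) = 0.309
x' = 6.8 * 0.9511 - -3.9 * 0.309
= 6.4672 - -1.2052
= 7.6724


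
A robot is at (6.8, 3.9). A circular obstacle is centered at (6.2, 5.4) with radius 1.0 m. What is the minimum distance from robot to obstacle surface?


center_dist = sqrt((6.8-6.2)^2 + (3.9-5.4)^2)
= sqrt(0.36 + 2.25)
= 1.6155
min_dist = center_dist - radius = 1.6155 - 1.0 = 0.6155 m


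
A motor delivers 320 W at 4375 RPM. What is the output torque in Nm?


omega = 4375 * 2*pi/60 = 458.1489 rad/s
tau = P / omega = 320 / 458.1489
= 0.6985 Nm


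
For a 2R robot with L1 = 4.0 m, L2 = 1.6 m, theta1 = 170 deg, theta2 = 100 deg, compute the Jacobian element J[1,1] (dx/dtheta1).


J[1,1] = -L1*sin(t1) - L2*sin(t1+t2)
= -4.0*sin(170) - 1.6*sin(270)
= 0.9054


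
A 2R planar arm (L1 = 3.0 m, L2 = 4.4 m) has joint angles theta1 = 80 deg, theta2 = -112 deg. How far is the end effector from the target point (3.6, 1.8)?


End effector via forward kinematics:
x = L1*cos(t1) + L2*cos(t1+t2) = 4.2524
y = L1*sin(t1) + L2*sin(t1+t2) = 0.6228
Distance to target:
d = sqrt((3.6 - 4.2524)^2 + (1.8 - 0.6228)^2)
= sqrt(0.4256 + 1.3859)
= 1.3459 m


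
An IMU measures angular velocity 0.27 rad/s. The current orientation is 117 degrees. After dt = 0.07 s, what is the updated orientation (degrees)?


delta_theta = w * dt = 0.27 * 0.07 = 0.0189 rad
= 1.0829 deg
theta_new = 117 + 1.0829 = 118.0829 deg


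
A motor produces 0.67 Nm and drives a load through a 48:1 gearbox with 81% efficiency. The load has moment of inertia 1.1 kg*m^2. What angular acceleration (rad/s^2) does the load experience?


tau_out = tau_motor * N * eta
= 0.67 * 48 * 0.81 = 26.0496 Nm
alpha = tau_out / I = 26.0496 / 1.1
= 23.6815 rad/s^2


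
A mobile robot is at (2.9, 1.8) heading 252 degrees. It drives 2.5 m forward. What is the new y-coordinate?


y_new = y0 + d*sin(theta)
= 1.8 + 2.5*sin(252)
= 1.8 + -2.3776
= -0.5776


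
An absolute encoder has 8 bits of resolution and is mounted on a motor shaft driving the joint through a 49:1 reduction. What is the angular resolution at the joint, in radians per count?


counts = 2^8 = 256
effective counts at joint = 256 * 49 = 12544
resolution = 2*pi / 12544
= 5.0089e-04 rad/count


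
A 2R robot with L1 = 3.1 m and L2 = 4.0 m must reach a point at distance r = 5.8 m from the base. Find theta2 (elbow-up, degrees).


cos(theta2) = (r^2 - L1^2 - L2^2) / (2*L1*L2)
cos(theta2) = (33.64 - 9.61 - 16.0) / 24.8
cos(theta2) = 0.32379
theta2 = 71.1077 degrees


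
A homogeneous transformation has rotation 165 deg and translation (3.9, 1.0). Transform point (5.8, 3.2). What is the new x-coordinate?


x' = cos(theta)*px - sin(theta)*py + tx
= -0.9659*5.8 - 0.2588*3.2 + 3.9
= -2.5306


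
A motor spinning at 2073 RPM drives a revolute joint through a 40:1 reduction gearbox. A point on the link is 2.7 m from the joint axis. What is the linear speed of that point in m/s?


omega_motor = 2073 * 2*pi/60 = 217.0841 rad/s
omega_joint = omega_motor / 40 = 5.4271 rad/s
v = omega_joint * r = 5.4271 * 2.7
= 14.6532 m/s


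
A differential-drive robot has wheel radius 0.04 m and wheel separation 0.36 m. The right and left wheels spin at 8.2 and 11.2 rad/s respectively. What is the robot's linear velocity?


vR = r*wR = 0.04*8.2 = 0.328 m/s
vL = r*wL = 0.04*11.2 = 0.448 m/s
v = (vR+vL)/2 = 0.388 m/s
omega = (vR-vL)/L = -0.3333 rad/s
linear velocity = 0.388 m/s


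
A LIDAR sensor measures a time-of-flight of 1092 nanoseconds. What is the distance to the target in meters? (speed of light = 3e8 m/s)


tof = 1092 ns = 1.092e-06 s
dist = c * tof / 2
= 3e8 * 1.092e-06 / 2
= 163.8 m


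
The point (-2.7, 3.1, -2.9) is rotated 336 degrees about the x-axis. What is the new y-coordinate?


Rotation about x-axis: y' = y*cos(theta) - z*sin(theta)
= 3.1 * 0.9135 - -2.9 * -0.4067
= 1.6525


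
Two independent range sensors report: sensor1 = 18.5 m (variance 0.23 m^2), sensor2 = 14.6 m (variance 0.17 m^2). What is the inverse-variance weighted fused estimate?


w1 = (1/var1) / (1/var1 + 1/var2)
   = 4.3478 / (4.3478 + 5.8824) = 0.425
w2 = 1 - w1 = 0.575
fused = w1*s1 + w2*s2 = 7.8625 + 8.395
= 16.2575 m


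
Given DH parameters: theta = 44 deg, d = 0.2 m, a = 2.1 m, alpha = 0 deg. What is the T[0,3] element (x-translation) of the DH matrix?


T[0,3] = a * cos(theta)
= 2.1 * cos(44 deg)
= 2.1 * 0.7193
= 1.5106


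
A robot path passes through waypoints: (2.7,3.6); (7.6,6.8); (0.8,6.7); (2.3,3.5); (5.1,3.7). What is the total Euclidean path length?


Segment lengths:
  seg1 = sqrt((4.9)^2 + (3.2)^2) = 5.8523
  seg2 = sqrt((-6.8)^2 + (-0.1)^2) = 6.8007
  seg3 = sqrt((1.5)^2 + (-3.2)^2) = 3.5341
  seg4 = sqrt((2.8)^2 + (0.2)^2) = 2.8071
Total = 18.9943


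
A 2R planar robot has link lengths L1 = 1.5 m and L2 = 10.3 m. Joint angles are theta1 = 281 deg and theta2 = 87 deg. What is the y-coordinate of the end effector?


Convert angles to radians: theta1 = 4.9044, theta2 = 1.5184
y = L1*sin(theta1) + L2*sin(theta1+theta2)
y = -1.4724 + 1.4335
y = -0.039


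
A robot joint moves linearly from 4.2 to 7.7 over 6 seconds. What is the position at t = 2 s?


s = t/T = 2/6 = 0.3333
p(t) = p0 + (pf-p0)*s
= 4.2 + (7.7 - 4.2) * 0.3333
= 5.3667


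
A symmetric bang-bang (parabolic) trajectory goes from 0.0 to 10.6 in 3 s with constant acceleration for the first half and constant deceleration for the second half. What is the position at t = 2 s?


Symmetric rest-to-rest: each phase covers (pf-p0)/2 in time T/2. 0.5*a*(T/2)^2 = (pf-p0)/2 => a = 4*(pf-p0)/T^2
a = 4*(10.6-0.0)/3^2 = 4.7111
t = 2 is in the deceleration phase (t > T/2).
p = pf - 0.5*a*(T-t)^2 = 10.6 - 0.5*4.7111*1^2
= 8.2444


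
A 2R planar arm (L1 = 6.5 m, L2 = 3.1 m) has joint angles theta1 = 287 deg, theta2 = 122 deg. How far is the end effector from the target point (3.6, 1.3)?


End effector via forward kinematics:
x = L1*cos(t1) + L2*cos(t1+t2) = 3.9342
y = L1*sin(t1) + L2*sin(t1+t2) = -3.8764
Distance to target:
d = sqrt((3.6 - 3.9342)^2 + (1.3 - -3.8764)^2)
= sqrt(0.1117 + 26.7949)
= 5.1872 m


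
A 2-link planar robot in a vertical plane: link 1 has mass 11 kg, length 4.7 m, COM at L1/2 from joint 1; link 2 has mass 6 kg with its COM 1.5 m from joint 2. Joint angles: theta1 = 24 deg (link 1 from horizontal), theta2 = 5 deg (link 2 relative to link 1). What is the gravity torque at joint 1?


Horizontal distance from joint 1 to link-1 COM:
  x_c1 = (L1/2)*cos(t1) = 2.35 * 0.9135 = 2.1468 m
Horizontal distance from joint 1 to link-2 COM:
  x_c2 = L1*cos(t1) + Lc2*cos(t1+t2)
       = 4.7*0.9135 + 1.5*0.8746 = 5.6056 m
tau1 = m1*g*x_c1 + m2*g*x_c2
     = 11*9.81*2.1468 + 6*9.81*5.6056
     = 231.6646 + 329.9452
     = 561.6098 Nm


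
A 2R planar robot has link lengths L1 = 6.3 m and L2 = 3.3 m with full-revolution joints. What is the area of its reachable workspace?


r_max = L1 + L2 = 9.6 m
r_min = |L1 - L2| = 3.0 m
Area = pi*(r_max^2 - r_min^2)
= pi*(92.16 - 9.0)
= pi * 83.16
= 261.2548 m^2


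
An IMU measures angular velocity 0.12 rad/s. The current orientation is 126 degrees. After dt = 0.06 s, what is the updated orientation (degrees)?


delta_theta = w * dt = 0.12 * 0.06 = 0.0072 rad
= 0.4125 deg
theta_new = 126 + 0.4125 = 126.4125 deg


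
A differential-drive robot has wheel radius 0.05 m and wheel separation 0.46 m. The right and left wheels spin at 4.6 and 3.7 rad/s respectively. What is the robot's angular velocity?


vR = r*wR = 0.05*4.6 = 0.23 m/s
vL = r*wL = 0.05*3.7 = 0.185 m/s
v = (vR+vL)/2 = 0.2075 m/s
omega = (vR-vL)/L = 0.0978 rad/s
angular velocity = 0.0978 rad/s


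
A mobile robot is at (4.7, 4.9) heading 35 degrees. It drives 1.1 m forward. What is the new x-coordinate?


x_new = x0 + d*cos(theta)
= 4.7 + 1.1*cos(35)
= 4.7 + 0.9011
= 5.6011


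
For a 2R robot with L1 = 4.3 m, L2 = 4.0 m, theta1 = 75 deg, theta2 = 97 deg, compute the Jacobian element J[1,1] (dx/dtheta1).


J[1,1] = -L1*sin(t1) - L2*sin(t1+t2)
= -4.3*sin(75) - 4.0*sin(172)
= -4.7102


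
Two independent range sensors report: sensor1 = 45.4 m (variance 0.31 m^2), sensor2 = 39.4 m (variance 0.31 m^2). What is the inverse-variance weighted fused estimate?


w1 = (1/var1) / (1/var1 + 1/var2)
   = 3.2258 / (3.2258 + 3.2258) = 0.5
w2 = 1 - w1 = 0.5
fused = w1*s1 + w2*s2 = 22.7 + 19.7
= 42.4 m


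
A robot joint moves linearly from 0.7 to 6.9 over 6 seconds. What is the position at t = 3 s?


s = t/T = 3/6 = 0.5
p(t) = p0 + (pf-p0)*s
= 0.7 + (6.9 - 0.7) * 0.5
= 3.8


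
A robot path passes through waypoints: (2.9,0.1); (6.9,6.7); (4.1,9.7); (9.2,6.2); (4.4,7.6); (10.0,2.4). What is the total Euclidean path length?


Segment lengths:
  seg1 = sqrt((4.0)^2 + (6.6)^2) = 7.7175
  seg2 = sqrt((-2.8)^2 + (3.0)^2) = 4.1037
  seg3 = sqrt((5.1)^2 + (-3.5)^2) = 6.1855
  seg4 = sqrt((-4.8)^2 + (1.4)^2) = 5.0
  seg5 = sqrt((5.6)^2 + (-5.2)^2) = 7.642
Total = 30.6486


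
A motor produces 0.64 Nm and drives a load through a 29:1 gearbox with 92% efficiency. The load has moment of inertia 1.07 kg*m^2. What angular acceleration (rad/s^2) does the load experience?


tau_out = tau_motor * N * eta
= 0.64 * 29 * 0.92 = 17.0752 Nm
alpha = tau_out / I = 17.0752 / 1.07
= 15.9581 rad/s^2


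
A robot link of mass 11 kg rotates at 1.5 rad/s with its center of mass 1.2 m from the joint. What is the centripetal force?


F = m * omega^2 * r
= 11 * 1.5^2 * 1.2
= 11 * 2.25 * 1.2
= 29.7 N


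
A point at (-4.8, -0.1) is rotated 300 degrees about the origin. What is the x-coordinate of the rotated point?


x' = x*cos(theta) - y*sin(theta)
cos(300 deg) = 0.5, sin(300 deg) = -0.866
x' = -4.8 * 0.5 - -0.1 * -0.866
= -2.4 - 0.0866
= -2.4866


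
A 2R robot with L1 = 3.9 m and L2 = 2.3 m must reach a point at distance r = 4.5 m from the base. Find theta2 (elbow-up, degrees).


cos(theta2) = (r^2 - L1^2 - L2^2) / (2*L1*L2)
cos(theta2) = (20.25 - 15.21 - 5.29) / 17.94
cos(theta2) = -0.013935
theta2 = 90.7985 degrees


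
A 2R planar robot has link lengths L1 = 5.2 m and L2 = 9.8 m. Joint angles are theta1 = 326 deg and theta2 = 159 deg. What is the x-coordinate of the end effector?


Convert angles to radians: theta1 = 5.6898, theta2 = 2.7751
x = L1*cos(theta1) + L2*cos(theta1+theta2)
x = 4.311 + -5.621
x = -1.3101


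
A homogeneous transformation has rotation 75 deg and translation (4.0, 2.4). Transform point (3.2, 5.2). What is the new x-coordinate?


x' = cos(theta)*px - sin(theta)*py + tx
= 0.2588*3.2 - 0.9659*5.2 + 4.0
= -0.1946


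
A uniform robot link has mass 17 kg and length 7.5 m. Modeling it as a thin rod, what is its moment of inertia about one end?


I = (1/3) * m * L^2
= (1/3) * 17 * 7.5^2
= 0.333333 * 17 * 56.25
= 318.75 kg*m^2


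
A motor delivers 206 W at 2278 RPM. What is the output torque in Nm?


omega = 2278 * 2*pi/60 = 238.5516 rad/s
tau = P / omega = 206 / 238.5516
= 0.8635 Nm


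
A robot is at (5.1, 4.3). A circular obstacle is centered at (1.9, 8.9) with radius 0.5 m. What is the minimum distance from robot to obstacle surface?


center_dist = sqrt((5.1-1.9)^2 + (4.3-8.9)^2)
= sqrt(10.24 + 21.16)
= 5.6036
min_dist = center_dist - radius = 5.6036 - 0.5 = 5.1036 m


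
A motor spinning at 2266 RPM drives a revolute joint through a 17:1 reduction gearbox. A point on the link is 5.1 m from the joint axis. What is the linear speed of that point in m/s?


omega_motor = 2266 * 2*pi/60 = 237.295 rad/s
omega_joint = omega_motor / 17 = 13.9585 rad/s
v = omega_joint * r = 13.9585 * 5.1
= 71.1885 m/s


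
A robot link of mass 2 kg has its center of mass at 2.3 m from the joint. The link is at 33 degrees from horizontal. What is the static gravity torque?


tau = m*g*L*cos(angle)
= 2 * 9.81 * 2.3 * cos(33 deg)
= 2 * 9.81 * 2.3 * 0.8387
= 37.8458 Nm


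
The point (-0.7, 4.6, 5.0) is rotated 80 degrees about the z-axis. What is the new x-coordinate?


Rotation about z-axis: x' = x*cos(theta) - y*sin(theta)
= -0.7 * 0.1736 - 4.6 * 0.9848
= -4.6517


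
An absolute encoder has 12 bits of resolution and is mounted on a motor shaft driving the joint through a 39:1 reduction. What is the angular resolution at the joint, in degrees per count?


counts = 2^12 = 4096
effective counts at joint = 4096 * 39 = 159744
resolution = 360 / 159744
= 0.0023 deg/count


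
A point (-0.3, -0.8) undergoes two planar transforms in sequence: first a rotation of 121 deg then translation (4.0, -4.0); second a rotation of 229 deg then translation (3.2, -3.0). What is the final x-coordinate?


After transform 1:
x1 = cos(121)*-0.3 - sin(121)*-0.8 + 4.0 = 4.8402
y1 = sin(121)*-0.3 + cos(121)*-0.8 + -4.0 = -3.8451
After transform 2:
x2 = cos(229)*4.8402 - sin(229)*-3.8451 + 3.2
= -2.8774


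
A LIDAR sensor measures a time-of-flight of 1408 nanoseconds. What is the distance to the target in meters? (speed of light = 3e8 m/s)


tof = 1408 ns = 1.408e-06 s
dist = c * tof / 2
= 3e8 * 1.408e-06 / 2
= 211.2 m


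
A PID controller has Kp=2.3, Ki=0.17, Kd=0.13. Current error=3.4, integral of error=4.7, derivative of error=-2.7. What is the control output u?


u = Kp*e + Ki*int(e) + Kd*de/dt
= 2.3*3.4 + 0.17*4.7 + 0.13*(-2.7)
= 7.82 + 0.799 + -0.351
= 8.268


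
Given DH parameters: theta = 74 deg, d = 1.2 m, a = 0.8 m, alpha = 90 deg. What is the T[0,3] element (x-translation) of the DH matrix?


T[0,3] = a * cos(theta)
= 0.8 * cos(74 deg)
= 0.8 * 0.2756
= 0.2205


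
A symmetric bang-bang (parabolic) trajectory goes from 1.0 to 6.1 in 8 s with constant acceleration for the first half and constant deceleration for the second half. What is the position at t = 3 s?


Symmetric rest-to-rest: each phase covers (pf-p0)/2 in time T/2. 0.5*a*(T/2)^2 = (pf-p0)/2 => a = 4*(pf-p0)/T^2
a = 4*(6.1-1.0)/8^2 = 0.3187
t = 3 is in the acceleration phase (t <= T/2).
p = p0 + 0.5*a*t^2 = 1.0 + 0.5*0.3187*3^2
= 2.4344


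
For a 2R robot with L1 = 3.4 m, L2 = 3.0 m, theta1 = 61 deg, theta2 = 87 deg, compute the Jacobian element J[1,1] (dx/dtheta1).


J[1,1] = -L1*sin(t1) - L2*sin(t1+t2)
= -3.4*sin(61) - 3.0*sin(148)
= -4.5635


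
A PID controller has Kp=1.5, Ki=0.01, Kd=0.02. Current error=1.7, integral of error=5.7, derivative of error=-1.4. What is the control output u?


u = Kp*e + Ki*int(e) + Kd*de/dt
= 1.5*1.7 + 0.01*5.7 + 0.02*(-1.4)
= 2.55 + 0.057 + -0.028
= 2.579


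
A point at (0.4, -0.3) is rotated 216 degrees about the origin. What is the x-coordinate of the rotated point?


x' = x*cos(theta) - y*sin(theta)
cos(216 deg) = -0.809, sin(216 deg) = -0.5878
x' = 0.4 * -0.809 - -0.3 * -0.5878
= -0.3236 - 0.1763
= -0.4999


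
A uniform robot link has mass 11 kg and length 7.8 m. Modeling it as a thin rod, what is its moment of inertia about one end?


I = (1/3) * m * L^2
= (1/3) * 11 * 7.8^2
= 0.333333 * 11 * 60.84
= 223.08 kg*m^2


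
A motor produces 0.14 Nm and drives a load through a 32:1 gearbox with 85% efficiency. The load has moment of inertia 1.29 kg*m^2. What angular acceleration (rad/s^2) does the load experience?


tau_out = tau_motor * N * eta
= 0.14 * 32 * 0.85 = 3.808 Nm
alpha = tau_out / I = 3.808 / 1.29
= 2.9519 rad/s^2


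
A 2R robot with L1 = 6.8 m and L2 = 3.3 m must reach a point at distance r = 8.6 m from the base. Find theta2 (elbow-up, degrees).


cos(theta2) = (r^2 - L1^2 - L2^2) / (2*L1*L2)
cos(theta2) = (73.96 - 46.24 - 10.89) / 44.88
cos(theta2) = 0.375
theta2 = 67.9757 degrees


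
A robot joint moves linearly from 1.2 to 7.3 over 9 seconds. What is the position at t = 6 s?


s = t/T = 6/9 = 0.6667
p(t) = p0 + (pf-p0)*s
= 1.2 + (7.3 - 1.2) * 0.6667
= 5.2667


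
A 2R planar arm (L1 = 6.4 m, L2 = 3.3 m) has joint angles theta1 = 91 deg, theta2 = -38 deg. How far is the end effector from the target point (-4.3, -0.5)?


End effector via forward kinematics:
x = L1*cos(t1) + L2*cos(t1+t2) = 1.8743
y = L1*sin(t1) + L2*sin(t1+t2) = 9.0345
Distance to target:
d = sqrt((-4.3 - 1.8743)^2 + (-0.5 - 9.0345)^2)
= sqrt(38.1219 + 90.9071)
= 11.3591 m


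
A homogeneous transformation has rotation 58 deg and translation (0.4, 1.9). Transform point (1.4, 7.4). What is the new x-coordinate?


x' = cos(theta)*px - sin(theta)*py + tx
= 0.5299*1.4 - 0.848*7.4 + 0.4
= -5.1337


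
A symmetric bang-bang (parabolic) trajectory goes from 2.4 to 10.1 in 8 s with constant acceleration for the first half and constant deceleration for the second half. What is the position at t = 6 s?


Symmetric rest-to-rest: each phase covers (pf-p0)/2 in time T/2. 0.5*a*(T/2)^2 = (pf-p0)/2 => a = 4*(pf-p0)/T^2
a = 4*(10.1-2.4)/8^2 = 0.4812
t = 6 is in the deceleration phase (t > T/2).
p = pf - 0.5*a*(T-t)^2 = 10.1 - 0.5*0.4812*2^2
= 9.1375


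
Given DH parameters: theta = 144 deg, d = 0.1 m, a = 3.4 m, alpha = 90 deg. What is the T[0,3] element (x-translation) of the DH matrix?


T[0,3] = a * cos(theta)
= 3.4 * cos(144 deg)
= 3.4 * -0.809
= -2.7507


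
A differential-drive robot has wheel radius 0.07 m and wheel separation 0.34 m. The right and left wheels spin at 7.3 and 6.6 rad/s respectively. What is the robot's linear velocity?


vR = r*wR = 0.07*7.3 = 0.511 m/s
vL = r*wL = 0.07*6.6 = 0.462 m/s
v = (vR+vL)/2 = 0.4865 m/s
omega = (vR-vL)/L = 0.1441 rad/s
linear velocity = 0.4865 m/s


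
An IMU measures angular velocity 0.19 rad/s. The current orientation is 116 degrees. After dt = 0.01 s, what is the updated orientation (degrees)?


delta_theta = w * dt = 0.19 * 0.01 = 0.0019 rad
= 0.1089 deg
theta_new = 116 + 0.1089 = 116.1089 deg


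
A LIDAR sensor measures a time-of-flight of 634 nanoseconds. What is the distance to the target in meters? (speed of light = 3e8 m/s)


tof = 634 ns = 6.34e-07 s
dist = c * tof / 2
= 3e8 * 6.34e-07 / 2
= 95.1 m


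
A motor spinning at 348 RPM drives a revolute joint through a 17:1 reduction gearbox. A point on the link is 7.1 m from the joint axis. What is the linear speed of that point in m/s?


omega_motor = 348 * 2*pi/60 = 36.4425 rad/s
omega_joint = omega_motor / 17 = 2.1437 rad/s
v = omega_joint * r = 2.1437 * 7.1
= 15.2201 m/s


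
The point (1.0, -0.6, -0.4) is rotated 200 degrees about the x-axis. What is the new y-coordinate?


Rotation about x-axis: y' = y*cos(theta) - z*sin(theta)
= -0.6 * -0.9397 - -0.4 * -0.342
= 0.427


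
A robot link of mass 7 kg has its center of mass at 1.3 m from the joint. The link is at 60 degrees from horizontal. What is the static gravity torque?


tau = m*g*L*cos(angle)
= 7 * 9.81 * 1.3 * cos(60 deg)
= 7 * 9.81 * 1.3 * 0.5
= 44.6355 Nm


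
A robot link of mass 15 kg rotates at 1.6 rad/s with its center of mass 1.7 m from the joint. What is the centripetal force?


F = m * omega^2 * r
= 15 * 1.6^2 * 1.7
= 15 * 2.56 * 1.7
= 65.28 N


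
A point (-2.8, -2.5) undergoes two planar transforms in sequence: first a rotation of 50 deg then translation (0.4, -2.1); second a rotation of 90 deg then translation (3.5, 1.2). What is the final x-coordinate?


After transform 1:
x1 = cos(50)*-2.8 - sin(50)*-2.5 + 0.4 = 0.5153
y1 = sin(50)*-2.8 + cos(50)*-2.5 + -2.1 = -5.8519
After transform 2:
x2 = cos(90)*0.5153 - sin(90)*-5.8519 + 3.5
= 9.3519


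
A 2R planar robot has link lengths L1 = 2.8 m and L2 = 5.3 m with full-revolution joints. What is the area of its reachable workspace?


r_max = L1 + L2 = 8.1 m
r_min = |L1 - L2| = 2.5 m
Area = pi*(r_max^2 - r_min^2)
= pi*(65.61 - 6.25)
= pi * 59.36
= 186.4849 m^2


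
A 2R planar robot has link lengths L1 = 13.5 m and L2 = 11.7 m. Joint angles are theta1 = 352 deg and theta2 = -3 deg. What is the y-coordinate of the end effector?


Convert angles to radians: theta1 = 6.1436, theta2 = -0.0524
y = L1*sin(theta1) + L2*sin(theta1+theta2)
y = -1.8788 + -2.2325
y = -4.1113


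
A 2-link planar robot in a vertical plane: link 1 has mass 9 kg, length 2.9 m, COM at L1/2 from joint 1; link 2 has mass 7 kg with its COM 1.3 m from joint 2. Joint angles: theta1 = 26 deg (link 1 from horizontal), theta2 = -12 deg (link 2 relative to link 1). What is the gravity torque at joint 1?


Horizontal distance from joint 1 to link-1 COM:
  x_c1 = (L1/2)*cos(t1) = 1.45 * 0.8988 = 1.3033 m
Horizontal distance from joint 1 to link-2 COM:
  x_c2 = L1*cos(t1) + Lc2*cos(t1+t2)
       = 2.9*0.8988 + 1.3*0.9703 = 3.8679 m
tau1 = m1*g*x_c1 + m2*g*x_c2
     = 9*9.81*1.3033 + 7*9.81*3.8679
     = 115.0641 + 265.6078
     = 380.6719 Nm


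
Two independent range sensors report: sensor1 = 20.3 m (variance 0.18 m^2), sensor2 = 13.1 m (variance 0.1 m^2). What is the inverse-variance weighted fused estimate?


w1 = (1/var1) / (1/var1 + 1/var2)
   = 5.5556 / (5.5556 + 10.0) = 0.3571
w2 = 1 - w1 = 0.6429
fused = w1*s1 + w2*s2 = 7.25 + 8.4214
= 15.6714 m


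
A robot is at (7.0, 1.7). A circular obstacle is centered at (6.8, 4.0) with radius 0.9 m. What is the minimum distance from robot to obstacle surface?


center_dist = sqrt((7.0-6.8)^2 + (1.7-4.0)^2)
= sqrt(0.04 + 5.29)
= 2.3087
min_dist = center_dist - radius = 2.3087 - 0.9 = 1.4087 m


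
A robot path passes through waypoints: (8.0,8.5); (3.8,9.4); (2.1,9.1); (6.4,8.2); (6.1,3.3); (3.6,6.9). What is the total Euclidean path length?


Segment lengths:
  seg1 = sqrt((-4.2)^2 + (0.9)^2) = 4.2953
  seg2 = sqrt((-1.7)^2 + (-0.3)^2) = 1.7263
  seg3 = sqrt((4.3)^2 + (-0.9)^2) = 4.3932
  seg4 = sqrt((-0.3)^2 + (-4.9)^2) = 4.9092
  seg5 = sqrt((-2.5)^2 + (3.6)^2) = 4.3829
Total = 19.7069


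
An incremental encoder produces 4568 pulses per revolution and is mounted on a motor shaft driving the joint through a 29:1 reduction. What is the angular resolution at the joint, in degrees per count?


counts per rev = 4568
effective counts at joint = 4568 * 29 = 132472
resolution = 360 / 132472
= 0.0027 deg/count


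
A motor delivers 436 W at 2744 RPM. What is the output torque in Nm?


omega = 2744 * 2*pi/60 = 287.351 rad/s
tau = P / omega = 436 / 287.351
= 1.5173 Nm


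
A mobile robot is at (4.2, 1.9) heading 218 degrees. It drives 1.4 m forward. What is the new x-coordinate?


x_new = x0 + d*cos(theta)
= 4.2 + 1.4*cos(218)
= 4.2 + -1.1032
= 3.0968


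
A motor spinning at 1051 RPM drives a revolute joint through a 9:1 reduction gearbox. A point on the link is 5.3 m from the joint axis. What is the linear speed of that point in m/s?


omega_motor = 1051 * 2*pi/60 = 110.0605 rad/s
omega_joint = omega_motor / 9 = 12.2289 rad/s
v = omega_joint * r = 12.2289 * 5.3
= 64.8134 m/s


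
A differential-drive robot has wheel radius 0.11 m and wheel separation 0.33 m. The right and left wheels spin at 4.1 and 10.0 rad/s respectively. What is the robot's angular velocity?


vR = r*wR = 0.11*4.1 = 0.451 m/s
vL = r*wL = 0.11*10.0 = 1.1 m/s
v = (vR+vL)/2 = 0.7755 m/s
omega = (vR-vL)/L = -1.9667 rad/s
angular velocity = -1.9667 rad/s


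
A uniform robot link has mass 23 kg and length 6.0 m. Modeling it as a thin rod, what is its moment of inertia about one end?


I = (1/3) * m * L^2
= (1/3) * 23 * 6.0^2
= 0.333333 * 23 * 36.0
= 276.0 kg*m^2


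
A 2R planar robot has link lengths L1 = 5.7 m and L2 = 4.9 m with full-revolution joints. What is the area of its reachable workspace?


r_max = L1 + L2 = 10.6 m
r_min = |L1 - L2| = 0.8 m
Area = pi*(r_max^2 - r_min^2)
= pi*(112.36 - 0.64)
= pi * 111.72
= 350.9787 m^2


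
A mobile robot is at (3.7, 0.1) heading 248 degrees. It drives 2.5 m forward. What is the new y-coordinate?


y_new = y0 + d*sin(theta)
= 0.1 + 2.5*sin(248)
= 0.1 + -2.318
= -2.218


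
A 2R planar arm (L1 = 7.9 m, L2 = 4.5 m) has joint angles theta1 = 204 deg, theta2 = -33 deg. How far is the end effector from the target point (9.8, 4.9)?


End effector via forward kinematics:
x = L1*cos(t1) + L2*cos(t1+t2) = -11.6616
y = L1*sin(t1) + L2*sin(t1+t2) = -2.5093
Distance to target:
d = sqrt((9.8 - -11.6616)^2 + (4.9 - -2.5093)^2)
= sqrt(460.6006 + 54.8972)
= 22.7046 m


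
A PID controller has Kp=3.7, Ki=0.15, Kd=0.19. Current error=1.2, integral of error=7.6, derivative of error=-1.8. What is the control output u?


u = Kp*e + Ki*int(e) + Kd*de/dt
= 3.7*1.2 + 0.15*7.6 + 0.19*(-1.8)
= 4.44 + 1.14 + -0.342
= 5.238


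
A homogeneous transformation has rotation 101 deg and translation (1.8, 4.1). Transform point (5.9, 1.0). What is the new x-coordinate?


x' = cos(theta)*px - sin(theta)*py + tx
= -0.1908*5.9 - 0.9816*1.0 + 1.8
= -0.3074


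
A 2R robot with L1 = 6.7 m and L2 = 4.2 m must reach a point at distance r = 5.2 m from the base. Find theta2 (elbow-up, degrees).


cos(theta2) = (r^2 - L1^2 - L2^2) / (2*L1*L2)
cos(theta2) = (27.04 - 44.89 - 17.64) / 56.28
cos(theta2) = -0.630597
theta2 = 129.0942 degrees


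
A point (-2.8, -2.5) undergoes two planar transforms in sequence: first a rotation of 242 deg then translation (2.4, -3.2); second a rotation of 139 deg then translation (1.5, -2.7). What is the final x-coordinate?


After transform 1:
x1 = cos(242)*-2.8 - sin(242)*-2.5 + 2.4 = 1.5072
y1 = sin(242)*-2.8 + cos(242)*-2.5 + -3.2 = 0.4459
After transform 2:
x2 = cos(139)*1.5072 - sin(139)*0.4459 + 1.5
= 0.07


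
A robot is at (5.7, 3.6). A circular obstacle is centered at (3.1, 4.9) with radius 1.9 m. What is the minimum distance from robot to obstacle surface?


center_dist = sqrt((5.7-3.1)^2 + (3.6-4.9)^2)
= sqrt(6.76 + 1.69)
= 2.9069
min_dist = center_dist - radius = 2.9069 - 1.9 = 1.0069 m


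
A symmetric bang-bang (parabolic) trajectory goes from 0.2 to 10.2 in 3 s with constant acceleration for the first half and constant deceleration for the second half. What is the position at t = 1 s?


Symmetric rest-to-rest: each phase covers (pf-p0)/2 in time T/2. 0.5*a*(T/2)^2 = (pf-p0)/2 => a = 4*(pf-p0)/T^2
a = 4*(10.2-0.2)/3^2 = 4.4444
t = 1 is in the acceleration phase (t <= T/2).
p = p0 + 0.5*a*t^2 = 0.2 + 0.5*4.4444*1^2
= 2.4222


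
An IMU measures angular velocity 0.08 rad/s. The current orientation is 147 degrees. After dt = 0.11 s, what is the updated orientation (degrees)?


delta_theta = w * dt = 0.08 * 0.11 = 0.0088 rad
= 0.5042 deg
theta_new = 147 + 0.5042 = 147.5042 deg


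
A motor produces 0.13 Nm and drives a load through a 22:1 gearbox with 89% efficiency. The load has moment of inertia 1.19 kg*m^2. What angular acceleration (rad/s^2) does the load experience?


tau_out = tau_motor * N * eta
= 0.13 * 22 * 0.89 = 2.5454 Nm
alpha = tau_out / I = 2.5454 / 1.19
= 2.139 rad/s^2


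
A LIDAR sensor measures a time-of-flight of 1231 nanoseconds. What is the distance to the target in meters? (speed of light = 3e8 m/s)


tof = 1231 ns = 1.231e-06 s
dist = c * tof / 2
= 3e8 * 1.231e-06 / 2
= 184.65 m


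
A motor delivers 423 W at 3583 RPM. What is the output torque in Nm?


omega = 3583 * 2*pi/60 = 375.2109 rad/s
tau = P / omega = 423 / 375.2109
= 1.1274 Nm


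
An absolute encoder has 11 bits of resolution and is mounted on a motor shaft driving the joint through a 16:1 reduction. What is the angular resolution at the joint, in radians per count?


counts = 2^11 = 2048
effective counts at joint = 2048 * 16 = 32768
resolution = 2*pi / 32768
= 1.9175e-04 rad/count


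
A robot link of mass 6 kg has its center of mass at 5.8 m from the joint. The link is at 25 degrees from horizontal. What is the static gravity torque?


tau = m*g*L*cos(angle)
= 6 * 9.81 * 5.8 * cos(25 deg)
= 6 * 9.81 * 5.8 * 0.9063
= 309.4026 Nm


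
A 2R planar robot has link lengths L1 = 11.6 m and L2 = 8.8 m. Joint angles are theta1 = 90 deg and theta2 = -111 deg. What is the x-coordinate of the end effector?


Convert angles to radians: theta1 = 1.5708, theta2 = -1.9373
x = L1*cos(theta1) + L2*cos(theta1+theta2)
x = 0.0 + 8.2155
x = 8.2155
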